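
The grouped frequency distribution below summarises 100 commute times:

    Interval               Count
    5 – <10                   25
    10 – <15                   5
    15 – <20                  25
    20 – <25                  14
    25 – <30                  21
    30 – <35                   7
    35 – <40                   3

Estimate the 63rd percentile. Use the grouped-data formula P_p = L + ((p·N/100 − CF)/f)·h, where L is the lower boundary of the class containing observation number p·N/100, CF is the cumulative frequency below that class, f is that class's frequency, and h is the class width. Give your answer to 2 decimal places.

N = 100; target position k = 63/100 · 100 = 63.
Cumulative frequencies: 25, 30, 55, 69, 90, 97, 100.
Observation 63 falls in the class 20 – <25.
L = 20, CF = 55, f = 14, h = 5.
P63 = 20 + ((63 − 55)/14)·5 = 20 + 2.85714 = 22.8571.

22.86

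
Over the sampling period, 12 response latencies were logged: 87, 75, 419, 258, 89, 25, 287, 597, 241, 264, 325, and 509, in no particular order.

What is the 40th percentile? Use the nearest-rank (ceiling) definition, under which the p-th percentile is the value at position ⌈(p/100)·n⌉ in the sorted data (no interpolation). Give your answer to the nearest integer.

Sorted: 25, 75, 87, 89, 241, 258, 264, 287, 325, 419, 509, 597.
n = 12.
Position = ⌈40/100 · 12⌉ = ⌈4.8⌉ = 5.
The value at rank 5 is 241.

241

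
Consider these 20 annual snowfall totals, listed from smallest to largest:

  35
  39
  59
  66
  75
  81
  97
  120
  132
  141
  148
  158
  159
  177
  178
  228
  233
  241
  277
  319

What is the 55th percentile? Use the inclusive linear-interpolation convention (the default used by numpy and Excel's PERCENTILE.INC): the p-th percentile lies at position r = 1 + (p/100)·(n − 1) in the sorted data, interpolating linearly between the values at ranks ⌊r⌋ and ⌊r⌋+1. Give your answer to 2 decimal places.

152.50

n = 20.
r = 1 + (55/100)·(20 − 1) = 1 + 10.45 = 11.45.
Rank 11 is 148 and rank 12 is 158.
Interpolate: 148 + 0.45·(158 − 148) = 148 + 0.45·10 = 152.5.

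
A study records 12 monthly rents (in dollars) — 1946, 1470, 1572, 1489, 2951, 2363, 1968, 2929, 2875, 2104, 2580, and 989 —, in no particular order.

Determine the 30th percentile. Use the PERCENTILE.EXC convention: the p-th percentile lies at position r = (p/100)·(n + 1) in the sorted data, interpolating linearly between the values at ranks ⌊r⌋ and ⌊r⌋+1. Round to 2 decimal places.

Sorted: 989, 1470, 1489, 1572, 1946, 1968, 2104, 2363, 2580, 2875, 2929, 2951.
n = 12.
r = (30/100)·(12 + 1) = 3.9.
Rank 3 is 1489 and rank 4 is 1572.
Interpolate: 1489 + 0.9·(1572 − 1489) = 1489 + 0.9·83 = 1563.7.

1563.70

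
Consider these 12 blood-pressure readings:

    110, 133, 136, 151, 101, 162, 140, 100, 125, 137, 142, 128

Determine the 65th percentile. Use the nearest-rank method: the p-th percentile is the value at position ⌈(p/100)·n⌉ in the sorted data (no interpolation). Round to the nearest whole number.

137

Sorted: 100, 101, 110, 125, 128, 133, 136, 137, 140, 142, 151, 162.
n = 12.
Position = ⌈65/100 · 12⌉ = ⌈7.8⌉ = 8.
The value at rank 8 is 137.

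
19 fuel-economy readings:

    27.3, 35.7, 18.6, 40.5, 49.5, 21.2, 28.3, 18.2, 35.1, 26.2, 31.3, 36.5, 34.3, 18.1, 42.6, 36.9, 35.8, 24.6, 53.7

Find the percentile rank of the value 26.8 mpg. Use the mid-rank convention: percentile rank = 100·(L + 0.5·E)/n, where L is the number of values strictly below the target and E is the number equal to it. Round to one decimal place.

Sorted: 18.1, 18.2, 18.6, 21.2, 24.6, 26.2, 27.3, 28.3, 31.3, 34.3, 35.1, 35.7, 35.8, 36.5, 36.9, 40.5, 42.6, 49.5, 53.7.
Count below 26.8: L = 6; count equal: E = 0; n = 19.
Percentile rank = 100·(6 + 0.5·0)/19 = 100·6/19 = 31.58.

31.6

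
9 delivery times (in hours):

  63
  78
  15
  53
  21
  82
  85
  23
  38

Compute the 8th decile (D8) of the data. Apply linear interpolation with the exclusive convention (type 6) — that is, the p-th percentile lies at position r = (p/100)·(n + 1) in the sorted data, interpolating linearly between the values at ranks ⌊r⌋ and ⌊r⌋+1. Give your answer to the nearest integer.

82

Sorted: 15, 21, 23, 38, 53, 63, 78, 82, 85.
n = 9.
r = (80/100)·(9 + 1) = 8.
r is an integer, so P80 is the value at rank 8: 82.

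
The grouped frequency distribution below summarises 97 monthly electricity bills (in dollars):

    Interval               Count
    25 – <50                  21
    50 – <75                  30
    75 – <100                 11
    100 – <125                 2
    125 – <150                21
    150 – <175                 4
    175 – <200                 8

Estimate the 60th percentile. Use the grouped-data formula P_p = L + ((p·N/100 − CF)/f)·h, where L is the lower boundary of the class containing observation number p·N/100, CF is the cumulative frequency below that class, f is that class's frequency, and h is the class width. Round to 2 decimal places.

91.36

N = 97; target position k = 60/100 · 97 = 58.2.
Cumulative frequencies: 21, 51, 62, 64, 85, 89, 97.
Observation 58.2 falls in the class 75 – <100.
L = 75, CF = 51, f = 11, h = 25.
P60 = 75 + ((58.2 − 51)/11)·25 = 75 + 16.3636 = 91.3636.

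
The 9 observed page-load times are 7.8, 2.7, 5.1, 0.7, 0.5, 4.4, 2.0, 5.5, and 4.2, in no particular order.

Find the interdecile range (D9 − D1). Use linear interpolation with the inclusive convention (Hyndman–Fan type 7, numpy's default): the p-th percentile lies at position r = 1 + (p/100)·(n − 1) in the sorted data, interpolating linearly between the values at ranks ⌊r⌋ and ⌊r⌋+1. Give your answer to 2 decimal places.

Sorted: 0.5, 0.7, 2.0, 2.7, 4.2, 4.4, 5.1, 5.5, 7.8.
n = 9.
P10: r = 1.8; ranks 1–2 are 0.5, 0.7; interpolating gives 0.66.
P90: r = 8.2; ranks 8–9 are 5.5, 7.8; interpolating gives 5.96.
Difference: 5.96 − 0.66 = 5.3.

5.30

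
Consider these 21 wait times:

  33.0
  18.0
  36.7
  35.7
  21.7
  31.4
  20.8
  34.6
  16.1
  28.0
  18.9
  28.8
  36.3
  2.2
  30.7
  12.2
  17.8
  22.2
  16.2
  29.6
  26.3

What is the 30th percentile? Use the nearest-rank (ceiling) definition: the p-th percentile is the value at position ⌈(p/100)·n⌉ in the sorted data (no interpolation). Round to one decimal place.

Sorted: 2.2, 12.2, 16.1, 16.2, 17.8, 18.0, 18.9, 20.8, 21.7, 22.2, 26.3, 28.0, 28.8, 29.6, 30.7, 31.4, 33.0, 34.6, 35.7, 36.3, 36.7.
n = 21.
Position = ⌈30/100 · 21⌉ = ⌈6.3⌉ = 7.
The value at rank 7 is 18.9.

18.9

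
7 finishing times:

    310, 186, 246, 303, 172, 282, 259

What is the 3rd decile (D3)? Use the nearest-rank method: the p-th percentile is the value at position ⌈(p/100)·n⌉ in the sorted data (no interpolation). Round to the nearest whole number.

246

Sorted: 172, 186, 246, 259, 282, 303, 310.
n = 7.
Position = ⌈30/100 · 7⌉ = ⌈2.1⌉ = 3.
The value at rank 3 is 246.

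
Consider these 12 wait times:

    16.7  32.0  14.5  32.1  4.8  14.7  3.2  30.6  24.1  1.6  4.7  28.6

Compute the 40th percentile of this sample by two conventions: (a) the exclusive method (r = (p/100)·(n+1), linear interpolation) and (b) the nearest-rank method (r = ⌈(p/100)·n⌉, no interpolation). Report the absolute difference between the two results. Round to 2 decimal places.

0.04

Sorted: 1.6, 3.2, 4.7, 4.8, 14.5, 14.7, 16.7, 24.1, 28.6, 30.6, 32.0, 32.1.
n = 12.
(a) r = 5.2; between ranks 5 (14.5) and 6 (14.7): 14.54.
(b) the nearest-rank method: rank 5 → 14.5.
|14.54 − 14.5| = 0.04.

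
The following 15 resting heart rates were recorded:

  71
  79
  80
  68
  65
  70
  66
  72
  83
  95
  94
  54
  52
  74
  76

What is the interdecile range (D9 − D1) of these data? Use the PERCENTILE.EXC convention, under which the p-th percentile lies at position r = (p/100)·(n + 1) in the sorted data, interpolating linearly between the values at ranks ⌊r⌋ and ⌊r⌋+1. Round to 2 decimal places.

41.20

Sorted: 52, 54, 65, 66, 68, 70, 71, 72, 74, 76, 79, 80, 83, 94, 95.
n = 15.
P10: r = 1.6; ranks 1–2 are 52, 54; interpolating gives 53.2.
P90: r = 14.4; ranks 14–15 are 94, 95; interpolating gives 94.4.
Difference: 94.4 − 53.2 = 41.2.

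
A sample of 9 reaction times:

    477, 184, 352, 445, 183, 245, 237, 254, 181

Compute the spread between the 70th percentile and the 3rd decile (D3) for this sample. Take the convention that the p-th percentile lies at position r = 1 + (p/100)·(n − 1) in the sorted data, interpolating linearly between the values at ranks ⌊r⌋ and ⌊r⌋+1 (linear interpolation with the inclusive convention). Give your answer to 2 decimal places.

Sorted: 181, 183, 184, 237, 245, 254, 352, 445, 477.
n = 9.
P30: r = 3.4; ranks 3–4 are 184, 237; interpolating gives 205.2.
P70: r = 6.6; ranks 6–7 are 254, 352; interpolating gives 312.8.
Difference: 312.8 − 205.2 = 107.6.

107.60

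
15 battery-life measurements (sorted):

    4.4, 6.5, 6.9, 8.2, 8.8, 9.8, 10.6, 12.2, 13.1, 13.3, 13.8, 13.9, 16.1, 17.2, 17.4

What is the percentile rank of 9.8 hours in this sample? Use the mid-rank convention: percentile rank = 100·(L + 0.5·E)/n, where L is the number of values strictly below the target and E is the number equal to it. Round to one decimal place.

Count below 9.8: L = 5; count equal: E = 1; n = 15.
Percentile rank = 100·(5 + 0.5·1)/15 = 100·5.5/15 = 36.67.

36.7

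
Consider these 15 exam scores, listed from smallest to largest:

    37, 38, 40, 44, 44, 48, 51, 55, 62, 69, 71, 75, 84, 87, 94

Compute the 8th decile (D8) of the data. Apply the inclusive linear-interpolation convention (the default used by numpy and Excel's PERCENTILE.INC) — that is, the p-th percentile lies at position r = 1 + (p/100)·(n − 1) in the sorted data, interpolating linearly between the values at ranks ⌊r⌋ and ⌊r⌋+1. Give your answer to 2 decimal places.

n = 15.
r = 1 + (80/100)·(15 − 1) = 1 + 11.2 = 12.2.
Rank 12 is 75 and rank 13 is 84.
Interpolate: 75 + 0.2·(84 − 75) = 75 + 0.2·9 = 76.8.

76.80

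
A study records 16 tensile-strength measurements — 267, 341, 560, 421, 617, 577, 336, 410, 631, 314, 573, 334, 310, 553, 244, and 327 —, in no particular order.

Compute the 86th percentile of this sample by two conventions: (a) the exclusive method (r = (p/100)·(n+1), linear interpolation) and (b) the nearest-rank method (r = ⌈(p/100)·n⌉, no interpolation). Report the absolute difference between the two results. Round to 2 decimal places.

Sorted: 244, 267, 310, 314, 327, 334, 336, 341, 410, 421, 553, 560, 573, 577, 617, 631.
n = 16.
(a) r = 14.62; between ranks 14 (577) and 15 (617): 601.8.
(b) the nearest-rank method: rank 14 → 577.
|601.8 − 577| = 24.8.

24.80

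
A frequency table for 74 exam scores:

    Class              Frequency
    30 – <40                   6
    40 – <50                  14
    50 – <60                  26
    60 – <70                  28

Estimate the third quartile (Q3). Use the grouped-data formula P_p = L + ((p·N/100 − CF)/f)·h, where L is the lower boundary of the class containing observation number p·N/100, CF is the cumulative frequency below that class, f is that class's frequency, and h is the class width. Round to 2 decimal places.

N = 74; target position k = 75/100 · 74 = 55.5.
Cumulative frequencies: 6, 20, 46, 74.
Observation 55.5 falls in the class 60 – <70.
L = 60, CF = 46, f = 28, h = 10.
P75 = 60 + ((55.5 − 46)/28)·10 = 60 + 3.39286 = 63.3929.

63.39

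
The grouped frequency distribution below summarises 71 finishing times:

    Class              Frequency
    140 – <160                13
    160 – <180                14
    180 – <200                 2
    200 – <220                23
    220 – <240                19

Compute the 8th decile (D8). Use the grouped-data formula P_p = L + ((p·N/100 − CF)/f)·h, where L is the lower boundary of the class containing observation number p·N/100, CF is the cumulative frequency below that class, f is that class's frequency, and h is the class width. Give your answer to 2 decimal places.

225.05

N = 71; target position k = 80/100 · 71 = 56.8.
Cumulative frequencies: 13, 27, 29, 52, 71.
Observation 56.8 falls in the class 220 – <240.
L = 220, CF = 52, f = 19, h = 20.
P80 = 220 + ((56.8 − 52)/19)·20 = 220 + 5.05263 = 225.053.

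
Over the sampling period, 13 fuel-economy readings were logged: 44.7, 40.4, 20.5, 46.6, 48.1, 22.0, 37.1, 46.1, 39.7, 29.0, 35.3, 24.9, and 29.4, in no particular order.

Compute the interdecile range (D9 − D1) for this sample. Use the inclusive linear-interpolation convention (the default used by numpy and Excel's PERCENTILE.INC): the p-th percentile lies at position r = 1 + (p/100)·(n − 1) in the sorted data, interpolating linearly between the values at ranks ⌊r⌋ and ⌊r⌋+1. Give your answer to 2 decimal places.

23.92

Sorted: 20.5, 22.0, 24.9, 29.0, 29.4, 35.3, 37.1, 39.7, 40.4, 44.7, 46.1, 46.6, 48.1.
n = 13.
P10: r = 2.2; ranks 2–3 are 22.0, 24.9; interpolating gives 22.58.
P90: r = 11.8; ranks 11–12 are 46.1, 46.6; interpolating gives 46.5.
Difference: 46.5 − 22.58 = 23.92.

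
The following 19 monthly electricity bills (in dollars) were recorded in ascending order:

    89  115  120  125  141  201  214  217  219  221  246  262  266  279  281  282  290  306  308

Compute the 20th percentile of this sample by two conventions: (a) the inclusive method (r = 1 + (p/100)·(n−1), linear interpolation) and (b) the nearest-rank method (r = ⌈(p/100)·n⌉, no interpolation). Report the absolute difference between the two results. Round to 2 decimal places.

9.60

n = 19.
(a) r = 4.6; between ranks 4 (125) and 5 (141): 134.6.
(b) the nearest-rank method: rank 4 → 125.
|134.6 − 125| = 9.6.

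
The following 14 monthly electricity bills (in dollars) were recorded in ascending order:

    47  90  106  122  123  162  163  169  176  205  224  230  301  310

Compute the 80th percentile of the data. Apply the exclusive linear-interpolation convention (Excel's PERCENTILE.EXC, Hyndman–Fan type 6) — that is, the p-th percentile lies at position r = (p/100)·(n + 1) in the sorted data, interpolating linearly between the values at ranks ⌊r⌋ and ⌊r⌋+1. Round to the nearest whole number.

n = 14.
r = (80/100)·(14 + 1) = 12.
r is an integer, so P80 is the value at rank 12: 230.

230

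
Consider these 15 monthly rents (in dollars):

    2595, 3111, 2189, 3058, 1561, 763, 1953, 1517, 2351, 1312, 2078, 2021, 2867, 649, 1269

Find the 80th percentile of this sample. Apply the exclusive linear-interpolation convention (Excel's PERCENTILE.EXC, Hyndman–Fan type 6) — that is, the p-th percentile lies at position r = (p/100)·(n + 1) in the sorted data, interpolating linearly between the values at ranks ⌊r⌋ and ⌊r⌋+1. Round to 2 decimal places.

2812.60

Sorted: 649, 763, 1269, 1312, 1517, 1561, 1953, 2021, 2078, 2189, 2351, 2595, 2867, 3058, 3111.
n = 15.
r = (80/100)·(15 + 1) = 12.8.
Rank 12 is 2595 and rank 13 is 2867.
Interpolate: 2595 + 0.8·(2867 − 2595) = 2595 + 0.8·272 = 2812.6.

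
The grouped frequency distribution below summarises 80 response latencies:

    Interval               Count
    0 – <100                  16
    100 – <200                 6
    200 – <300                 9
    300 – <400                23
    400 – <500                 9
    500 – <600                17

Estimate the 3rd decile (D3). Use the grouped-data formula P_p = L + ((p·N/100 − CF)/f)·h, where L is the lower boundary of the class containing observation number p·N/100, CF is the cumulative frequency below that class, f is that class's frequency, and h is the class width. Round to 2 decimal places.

N = 80; target position k = 30/100 · 80 = 24.
Cumulative frequencies: 16, 22, 31, 54, 63, 80.
Observation 24 falls in the class 200 – <300.
L = 200, CF = 22, f = 9, h = 100.
P30 = 200 + ((24 − 22)/9)·100 = 200 + 22.2222 = 222.222.

222.22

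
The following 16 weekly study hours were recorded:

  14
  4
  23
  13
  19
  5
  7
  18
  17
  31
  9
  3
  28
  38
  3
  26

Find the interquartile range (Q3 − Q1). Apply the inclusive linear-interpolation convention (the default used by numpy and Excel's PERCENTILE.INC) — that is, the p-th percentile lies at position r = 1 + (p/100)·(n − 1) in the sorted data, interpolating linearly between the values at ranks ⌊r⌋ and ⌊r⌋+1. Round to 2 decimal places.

Sorted: 3, 3, 4, 5, 7, 9, 13, 14, 17, 18, 19, 23, 26, 28, 31, 38.
n = 16.
P25: r = 4.75; ranks 4–5 are 5, 7; interpolating gives 6.5.
P75: r = 12.25; ranks 12–13 are 23, 26; interpolating gives 23.75.
Difference: 23.75 − 6.5 = 17.25.

17.25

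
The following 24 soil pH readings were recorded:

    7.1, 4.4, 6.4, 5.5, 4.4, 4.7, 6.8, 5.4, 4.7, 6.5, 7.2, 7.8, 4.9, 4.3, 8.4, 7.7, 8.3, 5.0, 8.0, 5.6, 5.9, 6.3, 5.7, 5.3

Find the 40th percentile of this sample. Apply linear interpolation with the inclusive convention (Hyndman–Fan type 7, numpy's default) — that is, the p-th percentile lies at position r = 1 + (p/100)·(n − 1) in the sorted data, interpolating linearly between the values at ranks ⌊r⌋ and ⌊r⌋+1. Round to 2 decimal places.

Sorted: 4.3, 4.4, 4.4, 4.7, 4.7, 4.9, 5.0, 5.3, 5.4, 5.5, 5.6, 5.7, 5.9, 6.3, 6.4, 6.5, 6.8, 7.1, 7.2, 7.7, 7.8, 8.0, 8.3, 8.4.
n = 24.
r = 1 + (40/100)·(24 − 1) = 1 + 9.2 = 10.2.
Rank 10 is 5.5 and rank 11 is 5.6.
Interpolate: 5.5 + 0.2·(5.6 − 5.5) = 5.5 + 0.2·0.1 = 5.52.

5.52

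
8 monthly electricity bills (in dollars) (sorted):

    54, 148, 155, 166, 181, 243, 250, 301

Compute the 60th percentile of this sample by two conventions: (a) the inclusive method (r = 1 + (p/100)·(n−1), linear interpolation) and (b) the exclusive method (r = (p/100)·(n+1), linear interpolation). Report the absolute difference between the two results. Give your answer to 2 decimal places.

n = 8.
(a) r = 5.2; between ranks 5 (181) and 6 (243): 193.4.
(b) r = 5.4; between ranks 5 (181) and 6 (243): 205.8.
|193.4 − 205.8| = 12.4.

12.40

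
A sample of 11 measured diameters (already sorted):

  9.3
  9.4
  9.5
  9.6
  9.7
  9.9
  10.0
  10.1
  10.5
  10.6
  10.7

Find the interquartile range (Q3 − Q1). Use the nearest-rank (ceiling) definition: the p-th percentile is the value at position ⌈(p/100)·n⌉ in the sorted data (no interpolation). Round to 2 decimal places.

n = 11.
P25: rank ⌈25/100·11⌉ = 3 → 9.5.
P75: rank ⌈75/100·11⌉ = 9 → 10.5.
Difference: 10.5 − 9.5 = 1.

1.00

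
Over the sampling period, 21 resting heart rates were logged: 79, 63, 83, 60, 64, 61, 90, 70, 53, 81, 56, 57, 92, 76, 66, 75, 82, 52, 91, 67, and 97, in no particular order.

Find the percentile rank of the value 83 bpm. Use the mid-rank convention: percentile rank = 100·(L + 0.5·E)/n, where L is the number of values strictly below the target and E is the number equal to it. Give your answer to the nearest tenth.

78.6

Sorted: 52, 53, 56, 57, 60, 61, 63, 64, 66, 67, 70, 75, 76, 79, 81, 82, 83, 90, 91, 92, 97.
Count below 83: L = 16; count equal: E = 1; n = 21.
Percentile rank = 100·(16 + 0.5·1)/21 = 100·16.5/21 = 78.57.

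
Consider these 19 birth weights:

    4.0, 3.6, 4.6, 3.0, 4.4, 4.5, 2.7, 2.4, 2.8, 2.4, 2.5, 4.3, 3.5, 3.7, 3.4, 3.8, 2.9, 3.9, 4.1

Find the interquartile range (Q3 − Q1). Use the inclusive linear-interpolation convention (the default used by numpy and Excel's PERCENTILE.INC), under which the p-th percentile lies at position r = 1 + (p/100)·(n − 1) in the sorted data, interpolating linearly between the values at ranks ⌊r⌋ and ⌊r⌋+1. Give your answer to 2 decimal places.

Sorted: 2.4, 2.4, 2.5, 2.7, 2.8, 2.9, 3.0, 3.4, 3.5, 3.6, 3.7, 3.8, 3.9, 4.0, 4.1, 4.3, 4.4, 4.5, 4.6.
n = 19.
P25: r = 5.5; ranks 5–6 are 2.8, 2.9; interpolating gives 2.85.
P75: r = 14.5; ranks 14–15 are 4.0, 4.1; interpolating gives 4.05.
Difference: 4.05 − 2.85 = 1.2.

1.20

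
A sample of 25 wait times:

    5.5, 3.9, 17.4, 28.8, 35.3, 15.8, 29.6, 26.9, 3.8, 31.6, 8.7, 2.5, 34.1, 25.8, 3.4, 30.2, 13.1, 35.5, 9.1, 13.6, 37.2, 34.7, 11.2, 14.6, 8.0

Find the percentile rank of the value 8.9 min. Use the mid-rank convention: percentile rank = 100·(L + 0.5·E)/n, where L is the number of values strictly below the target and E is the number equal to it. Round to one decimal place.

Sorted: 2.5, 3.4, 3.8, 3.9, 5.5, 8.0, 8.7, 9.1, 11.2, 13.1, 13.6, 14.6, 15.8, 17.4, 25.8, 26.9, 28.8, 29.6, 30.2, 31.6, 34.1, 34.7, 35.3, 35.5, 37.2.
Count below 8.9: L = 7; count equal: E = 0; n = 25.
Percentile rank = 100·(7 + 0.5·0)/25 = 100·7/25 = 28.

28.0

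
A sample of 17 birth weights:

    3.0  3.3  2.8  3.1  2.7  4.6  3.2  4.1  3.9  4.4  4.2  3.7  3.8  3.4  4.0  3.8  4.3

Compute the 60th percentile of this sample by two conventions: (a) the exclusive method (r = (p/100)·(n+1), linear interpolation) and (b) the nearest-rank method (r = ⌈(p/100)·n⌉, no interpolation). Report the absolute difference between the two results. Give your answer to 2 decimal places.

Sorted: 2.7, 2.8, 3.0, 3.1, 3.2, 3.3, 3.4, 3.7, 3.8, 3.8, 3.9, 4.0, 4.1, 4.2, 4.3, 4.4, 4.6.
n = 17.
(a) r = 10.8; between ranks 10 (3.8) and 11 (3.9): 3.88.
(b) the nearest-rank method: rank 11 → 3.9.
|3.88 − 3.9| = 0.02.

0.02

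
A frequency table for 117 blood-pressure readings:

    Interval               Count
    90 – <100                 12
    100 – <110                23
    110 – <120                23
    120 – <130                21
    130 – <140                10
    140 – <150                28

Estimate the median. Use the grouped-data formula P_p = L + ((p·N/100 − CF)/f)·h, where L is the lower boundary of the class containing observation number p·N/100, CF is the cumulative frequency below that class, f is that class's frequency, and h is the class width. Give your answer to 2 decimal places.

120.24

N = 117; target position k = 50/100 · 117 = 58.5.
Cumulative frequencies: 12, 35, 58, 79, 89, 117.
Observation 58.5 falls in the class 120 – <130.
L = 120, CF = 58, f = 21, h = 10.
P50 = 120 + ((58.5 − 58)/21)·10 = 120 + 0.238095 = 120.238.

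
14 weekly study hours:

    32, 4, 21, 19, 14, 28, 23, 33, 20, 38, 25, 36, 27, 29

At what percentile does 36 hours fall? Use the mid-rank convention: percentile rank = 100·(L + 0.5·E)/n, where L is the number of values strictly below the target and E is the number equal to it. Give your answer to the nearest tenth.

Sorted: 4, 14, 19, 20, 21, 23, 25, 27, 28, 29, 32, 33, 36, 38.
Count below 36: L = 12; count equal: E = 1; n = 14.
Percentile rank = 100·(12 + 0.5·1)/14 = 100·12.5/14 = 89.29.

89.3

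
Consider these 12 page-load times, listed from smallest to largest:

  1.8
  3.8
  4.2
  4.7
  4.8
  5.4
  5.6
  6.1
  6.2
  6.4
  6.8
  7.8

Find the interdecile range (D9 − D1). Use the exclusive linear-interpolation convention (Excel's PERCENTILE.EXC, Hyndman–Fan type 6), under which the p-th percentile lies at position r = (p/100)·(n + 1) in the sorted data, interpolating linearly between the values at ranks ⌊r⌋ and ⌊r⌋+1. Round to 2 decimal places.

5.10

n = 12.
P10: r = 1.3; ranks 1–2 are 1.8, 3.8; interpolating gives 2.4.
P90: r = 11.7; ranks 11–12 are 6.8, 7.8; interpolating gives 7.5.
Difference: 7.5 − 2.4 = 5.1.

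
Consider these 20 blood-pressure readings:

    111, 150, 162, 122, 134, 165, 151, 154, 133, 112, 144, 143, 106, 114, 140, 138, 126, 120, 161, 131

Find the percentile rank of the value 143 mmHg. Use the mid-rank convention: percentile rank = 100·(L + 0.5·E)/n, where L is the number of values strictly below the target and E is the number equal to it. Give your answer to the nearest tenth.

Sorted: 106, 111, 112, 114, 120, 122, 126, 131, 133, 134, 138, 140, 143, 144, 150, 151, 154, 161, 162, 165.
Count below 143: L = 12; count equal: E = 1; n = 20.
Percentile rank = 100·(12 + 0.5·1)/20 = 100·12.5/20 = 62.5.

62.5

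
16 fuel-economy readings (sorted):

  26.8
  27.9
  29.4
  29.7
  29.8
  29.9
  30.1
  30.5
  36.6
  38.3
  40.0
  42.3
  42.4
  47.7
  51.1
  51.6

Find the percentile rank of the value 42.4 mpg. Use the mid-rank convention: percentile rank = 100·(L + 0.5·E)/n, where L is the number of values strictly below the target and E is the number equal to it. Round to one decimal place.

Count below 42.4: L = 12; count equal: E = 1; n = 16.
Percentile rank = 100·(12 + 0.5·1)/16 = 100·12.5/16 = 78.12.

78.1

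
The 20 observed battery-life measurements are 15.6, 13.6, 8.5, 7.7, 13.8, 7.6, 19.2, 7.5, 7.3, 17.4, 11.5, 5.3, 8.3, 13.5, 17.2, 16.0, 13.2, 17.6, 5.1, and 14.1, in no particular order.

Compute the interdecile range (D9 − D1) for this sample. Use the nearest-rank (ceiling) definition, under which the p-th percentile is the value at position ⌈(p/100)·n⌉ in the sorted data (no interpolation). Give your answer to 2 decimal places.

Sorted: 5.1, 5.3, 7.3, 7.5, 7.6, 7.7, 8.3, 8.5, 11.5, 13.2, 13.5, 13.6, 13.8, 14.1, 15.6, 16.0, 17.2, 17.4, 17.6, 19.2.
n = 20.
P10: rank ⌈10/100·20⌉ = 2 → 5.3.
P90: rank ⌈90/100·20⌉ = 18 → 17.4.
Difference: 17.4 − 5.3 = 12.1.

12.10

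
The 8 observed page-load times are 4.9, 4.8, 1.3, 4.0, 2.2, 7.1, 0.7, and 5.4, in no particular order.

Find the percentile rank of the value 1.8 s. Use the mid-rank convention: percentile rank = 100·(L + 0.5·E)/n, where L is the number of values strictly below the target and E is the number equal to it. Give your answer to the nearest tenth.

25.0

Sorted: 0.7, 1.3, 2.2, 4.0, 4.8, 4.9, 5.4, 7.1.
Count below 1.8: L = 2; count equal: E = 0; n = 8.
Percentile rank = 100·(2 + 0.5·0)/8 = 100·2/8 = 25.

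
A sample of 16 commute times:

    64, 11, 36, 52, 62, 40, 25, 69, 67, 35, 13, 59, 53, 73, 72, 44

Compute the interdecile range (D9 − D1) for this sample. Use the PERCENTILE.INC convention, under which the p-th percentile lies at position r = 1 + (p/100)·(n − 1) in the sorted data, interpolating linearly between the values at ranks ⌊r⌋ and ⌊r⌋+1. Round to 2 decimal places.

51.50

Sorted: 11, 13, 25, 35, 36, 40, 44, 52, 53, 59, 62, 64, 67, 69, 72, 73.
n = 16.
P10: r = 2.5; ranks 2–3 are 13, 25; interpolating gives 19.
P90: r = 14.5; ranks 14–15 are 69, 72; interpolating gives 70.5.
Difference: 70.5 − 19 = 51.5.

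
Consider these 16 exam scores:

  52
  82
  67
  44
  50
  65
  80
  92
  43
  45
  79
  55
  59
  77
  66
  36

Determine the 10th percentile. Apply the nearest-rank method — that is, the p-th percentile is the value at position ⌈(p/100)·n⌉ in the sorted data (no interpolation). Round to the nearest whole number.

43

Sorted: 36, 43, 44, 45, 50, 52, 55, 59, 65, 66, 67, 77, 79, 80, 82, 92.
n = 16.
Position = ⌈10/100 · 16⌉ = ⌈1.6⌉ = 2.
The value at rank 2 is 43.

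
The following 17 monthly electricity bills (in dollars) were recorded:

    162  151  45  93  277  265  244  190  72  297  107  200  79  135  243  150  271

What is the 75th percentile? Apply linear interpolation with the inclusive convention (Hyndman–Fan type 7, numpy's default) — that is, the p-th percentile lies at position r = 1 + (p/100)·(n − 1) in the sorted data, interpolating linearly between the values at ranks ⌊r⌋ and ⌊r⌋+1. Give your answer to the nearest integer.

244

Sorted: 45, 72, 79, 93, 107, 135, 150, 151, 162, 190, 200, 243, 244, 265, 271, 277, 297.
n = 17.
r = 1 + (75/100)·(17 − 1) = 1 + 12 = 13.
r is an integer, so P75 is the value at rank 13: 244.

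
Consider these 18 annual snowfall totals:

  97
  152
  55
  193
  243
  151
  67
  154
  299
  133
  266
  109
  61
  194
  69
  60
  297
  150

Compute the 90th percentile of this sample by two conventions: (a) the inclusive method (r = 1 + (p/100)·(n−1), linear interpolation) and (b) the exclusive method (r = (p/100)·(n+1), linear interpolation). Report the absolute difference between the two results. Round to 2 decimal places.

21.90

Sorted: 55, 60, 61, 67, 69, 97, 109, 133, 150, 151, 152, 154, 193, 194, 243, 266, 297, 299.
n = 18.
(a) r = 16.3; between ranks 16 (266) and 17 (297): 275.3.
(b) r = 17.1; between ranks 17 (297) and 18 (299): 297.2.
|275.3 − 297.2| = 21.9.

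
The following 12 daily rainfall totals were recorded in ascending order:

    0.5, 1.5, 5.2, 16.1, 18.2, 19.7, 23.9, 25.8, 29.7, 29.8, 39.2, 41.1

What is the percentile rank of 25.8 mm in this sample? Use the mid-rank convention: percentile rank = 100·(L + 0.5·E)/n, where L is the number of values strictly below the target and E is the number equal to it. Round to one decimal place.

62.5

Count below 25.8: L = 7; count equal: E = 1; n = 12.
Percentile rank = 100·(7 + 0.5·1)/12 = 100·7.5/12 = 62.5.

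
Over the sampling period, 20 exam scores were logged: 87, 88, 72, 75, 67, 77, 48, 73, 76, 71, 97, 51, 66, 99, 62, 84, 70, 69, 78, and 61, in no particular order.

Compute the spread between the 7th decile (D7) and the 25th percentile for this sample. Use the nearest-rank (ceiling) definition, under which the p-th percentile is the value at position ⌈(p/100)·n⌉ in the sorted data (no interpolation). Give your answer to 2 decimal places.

11.00

Sorted: 48, 51, 61, 62, 66, 67, 69, 70, 71, 72, 73, 75, 76, 77, 78, 84, 87, 88, 97, 99.
n = 20.
P25: rank ⌈25/100·20⌉ = 5 → 66.
P70: rank ⌈70/100·20⌉ = 14 → 77.
Difference: 77 − 66 = 11.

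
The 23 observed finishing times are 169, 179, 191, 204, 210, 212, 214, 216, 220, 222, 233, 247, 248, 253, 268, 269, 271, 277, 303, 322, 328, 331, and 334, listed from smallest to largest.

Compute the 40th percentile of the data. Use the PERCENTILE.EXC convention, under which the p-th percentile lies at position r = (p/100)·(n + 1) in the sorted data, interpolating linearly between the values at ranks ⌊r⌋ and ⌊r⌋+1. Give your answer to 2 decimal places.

n = 23.
r = (40/100)·(23 + 1) = 9.6.
Rank 9 is 220 and rank 10 is 222.
Interpolate: 220 + 0.6·(222 − 220) = 220 + 0.6·2 = 221.2.

221.20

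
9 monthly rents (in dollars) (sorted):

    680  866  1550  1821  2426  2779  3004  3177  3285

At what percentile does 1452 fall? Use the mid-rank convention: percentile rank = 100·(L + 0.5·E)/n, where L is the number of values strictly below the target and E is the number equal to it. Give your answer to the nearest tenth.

Count below 1452: L = 2; count equal: E = 0; n = 9.
Percentile rank = 100·(2 + 0.5·0)/9 = 100·2/9 = 22.22.

22.2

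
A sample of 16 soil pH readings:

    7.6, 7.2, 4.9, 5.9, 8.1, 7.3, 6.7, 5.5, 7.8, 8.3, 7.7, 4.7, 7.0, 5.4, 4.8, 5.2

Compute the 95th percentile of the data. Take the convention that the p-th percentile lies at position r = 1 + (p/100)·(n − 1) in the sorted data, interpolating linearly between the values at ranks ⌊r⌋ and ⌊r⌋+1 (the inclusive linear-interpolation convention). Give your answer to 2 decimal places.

Sorted: 4.7, 4.8, 4.9, 5.2, 5.4, 5.5, 5.9, 6.7, 7.0, 7.2, 7.3, 7.6, 7.7, 7.8, 8.1, 8.3.
n = 16.
r = 1 + (95/100)·(16 − 1) = 1 + 14.25 = 15.25.
Rank 15 is 8.1 and rank 16 is 8.3.
Interpolate: 8.1 + 0.25·(8.3 − 8.1) = 8.1 + 0.25·0.2 = 8.15.

8.15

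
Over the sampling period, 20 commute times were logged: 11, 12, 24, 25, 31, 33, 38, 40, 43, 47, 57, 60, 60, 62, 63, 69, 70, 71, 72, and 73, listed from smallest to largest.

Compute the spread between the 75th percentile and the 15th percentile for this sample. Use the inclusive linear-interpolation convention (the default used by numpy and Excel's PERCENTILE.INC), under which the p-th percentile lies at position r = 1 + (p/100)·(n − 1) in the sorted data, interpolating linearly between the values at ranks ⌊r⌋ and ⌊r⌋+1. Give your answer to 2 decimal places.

39.65

n = 20.
P15: r = 3.85; ranks 3–4 are 24, 25; interpolating gives 24.85.
P75: r = 15.25; ranks 15–16 are 63, 69; interpolating gives 64.5.
Difference: 64.5 − 24.85 = 39.65.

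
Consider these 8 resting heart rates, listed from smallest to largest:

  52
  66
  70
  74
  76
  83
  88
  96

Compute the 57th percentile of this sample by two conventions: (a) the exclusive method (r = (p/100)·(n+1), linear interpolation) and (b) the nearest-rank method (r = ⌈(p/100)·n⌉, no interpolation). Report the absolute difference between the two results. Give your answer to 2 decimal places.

n = 8.
(a) r = 5.13; between ranks 5 (76) and 6 (83): 76.91.
(b) the nearest-rank method: rank 5 → 76.
|76.91 − 76| = 0.91.

0.91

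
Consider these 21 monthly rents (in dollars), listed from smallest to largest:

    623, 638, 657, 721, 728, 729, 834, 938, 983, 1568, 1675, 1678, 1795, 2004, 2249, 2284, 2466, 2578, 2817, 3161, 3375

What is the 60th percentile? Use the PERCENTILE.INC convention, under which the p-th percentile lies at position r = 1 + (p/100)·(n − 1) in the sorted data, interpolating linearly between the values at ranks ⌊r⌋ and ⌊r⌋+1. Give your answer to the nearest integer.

1795

n = 21.
r = 1 + (60/100)·(21 − 1) = 1 + 12 = 13.
r is an integer, so P60 is the value at rank 13: 1795.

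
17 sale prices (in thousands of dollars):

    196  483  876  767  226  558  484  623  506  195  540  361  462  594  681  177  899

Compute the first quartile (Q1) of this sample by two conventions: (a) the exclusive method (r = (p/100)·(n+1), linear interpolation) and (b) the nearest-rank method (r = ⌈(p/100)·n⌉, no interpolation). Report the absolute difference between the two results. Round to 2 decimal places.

Sorted: 177, 195, 196, 226, 361, 462, 483, 484, 506, 540, 558, 594, 623, 681, 767, 876, 899.
n = 17.
(a) r = 4.5; between ranks 4 (226) and 5 (361): 293.5.
(b) the nearest-rank method: rank 5 → 361.
|293.5 − 361| = 67.5.

67.50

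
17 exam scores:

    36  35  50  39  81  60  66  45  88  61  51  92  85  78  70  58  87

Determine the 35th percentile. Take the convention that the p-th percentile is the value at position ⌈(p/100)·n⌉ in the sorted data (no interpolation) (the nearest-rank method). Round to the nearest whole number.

51

Sorted: 35, 36, 39, 45, 50, 51, 58, 60, 61, 66, 70, 78, 81, 85, 87, 88, 92.
n = 17.
Position = ⌈35/100 · 17⌉ = ⌈5.95⌉ = 6.
The value at rank 6 is 51.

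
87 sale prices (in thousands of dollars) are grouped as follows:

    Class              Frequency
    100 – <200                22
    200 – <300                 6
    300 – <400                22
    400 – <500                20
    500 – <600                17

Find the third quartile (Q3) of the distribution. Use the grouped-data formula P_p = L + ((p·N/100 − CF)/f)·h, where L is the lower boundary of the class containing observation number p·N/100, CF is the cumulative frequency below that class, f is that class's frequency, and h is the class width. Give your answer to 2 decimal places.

476.25

N = 87; target position k = 75/100 · 87 = 65.25.
Cumulative frequencies: 22, 28, 50, 70, 87.
Observation 65.25 falls in the class 400 – <500.
L = 400, CF = 50, f = 20, h = 100.
P75 = 400 + ((65.25 − 50)/20)·100 = 400 + 76.25 = 476.25.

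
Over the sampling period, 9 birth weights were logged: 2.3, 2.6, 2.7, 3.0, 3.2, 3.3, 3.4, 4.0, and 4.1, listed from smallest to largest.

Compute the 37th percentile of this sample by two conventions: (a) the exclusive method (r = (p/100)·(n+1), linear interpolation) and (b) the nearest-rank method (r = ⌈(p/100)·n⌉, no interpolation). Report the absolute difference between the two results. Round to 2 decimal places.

n = 9.
(a) r = 3.7; between ranks 3 (2.7) and 4 (3.0): 2.91.
(b) the nearest-rank method: rank 4 → 3.
|2.91 − 3| = 0.09.

0.09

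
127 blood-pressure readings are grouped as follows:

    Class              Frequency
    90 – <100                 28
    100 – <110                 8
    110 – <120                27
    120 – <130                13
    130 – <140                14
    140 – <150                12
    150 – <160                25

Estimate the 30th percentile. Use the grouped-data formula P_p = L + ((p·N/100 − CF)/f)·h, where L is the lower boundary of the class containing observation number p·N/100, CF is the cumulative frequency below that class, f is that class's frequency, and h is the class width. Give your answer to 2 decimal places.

110.78

N = 127; target position k = 30/100 · 127 = 38.1.
Cumulative frequencies: 28, 36, 63, 76, 90, 102, 127.
Observation 38.1 falls in the class 110 – <120.
L = 110, CF = 36, f = 27, h = 10.
P30 = 110 + ((38.1 − 36)/27)·10 = 110 + 0.777778 = 110.778.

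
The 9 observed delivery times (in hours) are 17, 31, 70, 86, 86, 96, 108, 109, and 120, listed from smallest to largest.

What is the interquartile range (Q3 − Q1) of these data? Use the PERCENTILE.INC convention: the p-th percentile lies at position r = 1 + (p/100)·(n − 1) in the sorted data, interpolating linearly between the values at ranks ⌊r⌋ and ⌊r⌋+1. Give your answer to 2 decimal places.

38.00

n = 9.
P25: r = 3 (integer) → 70.
P75: r = 7 (integer) → 108.
Difference: 108 − 70 = 38.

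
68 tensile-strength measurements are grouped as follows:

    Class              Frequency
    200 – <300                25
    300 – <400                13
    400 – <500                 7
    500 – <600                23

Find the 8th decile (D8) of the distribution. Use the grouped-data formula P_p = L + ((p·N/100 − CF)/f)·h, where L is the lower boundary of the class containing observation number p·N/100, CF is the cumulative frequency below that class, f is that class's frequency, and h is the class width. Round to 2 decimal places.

540.87

N = 68; target position k = 80/100 · 68 = 54.4.
Cumulative frequencies: 25, 38, 45, 68.
Observation 54.4 falls in the class 500 – <600.
L = 500, CF = 45, f = 23, h = 100.
P80 = 500 + ((54.4 − 45)/23)·100 = 500 + 40.8696 = 540.87.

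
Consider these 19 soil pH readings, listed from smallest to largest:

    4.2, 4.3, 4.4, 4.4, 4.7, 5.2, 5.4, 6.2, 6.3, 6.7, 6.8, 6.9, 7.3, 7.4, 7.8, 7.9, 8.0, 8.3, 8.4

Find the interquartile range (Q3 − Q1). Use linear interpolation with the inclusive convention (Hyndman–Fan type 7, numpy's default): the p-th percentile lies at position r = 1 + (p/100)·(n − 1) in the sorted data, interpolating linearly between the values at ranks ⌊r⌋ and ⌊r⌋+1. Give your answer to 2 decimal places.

n = 19.
P25: r = 5.5; ranks 5–6 are 4.7, 5.2; interpolating gives 4.95.
P75: r = 14.5; ranks 14–15 are 7.4, 7.8; interpolating gives 7.6.
Difference: 7.6 − 4.95 = 2.65.

2.65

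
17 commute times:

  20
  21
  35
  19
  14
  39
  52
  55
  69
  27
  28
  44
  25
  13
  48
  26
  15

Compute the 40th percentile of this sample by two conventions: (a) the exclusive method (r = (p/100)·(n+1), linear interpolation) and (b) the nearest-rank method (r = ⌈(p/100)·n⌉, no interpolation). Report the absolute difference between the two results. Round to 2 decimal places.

0.20

Sorted: 13, 14, 15, 19, 20, 21, 25, 26, 27, 28, 35, 39, 44, 48, 52, 55, 69.
n = 17.
(a) r = 7.2; between ranks 7 (25) and 8 (26): 25.2.
(b) the nearest-rank method: rank 7 → 25.
|25.2 − 25| = 0.2.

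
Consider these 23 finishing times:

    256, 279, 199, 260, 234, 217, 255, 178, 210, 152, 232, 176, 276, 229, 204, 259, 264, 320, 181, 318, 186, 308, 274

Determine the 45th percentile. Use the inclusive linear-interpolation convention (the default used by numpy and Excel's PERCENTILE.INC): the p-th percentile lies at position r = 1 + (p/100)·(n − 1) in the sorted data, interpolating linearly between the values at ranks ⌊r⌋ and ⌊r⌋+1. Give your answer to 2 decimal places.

Sorted: 152, 176, 178, 181, 186, 199, 204, 210, 217, 229, 232, 234, 255, 256, 259, 260, 264, 274, 276, 279, 308, 318, 320.
n = 23.
r = 1 + (45/100)·(23 − 1) = 1 + 9.9 = 10.9.
Rank 10 is 229 and rank 11 is 232.
Interpolate: 229 + 0.9·(232 − 229) = 229 + 0.9·3 = 231.7.

231.70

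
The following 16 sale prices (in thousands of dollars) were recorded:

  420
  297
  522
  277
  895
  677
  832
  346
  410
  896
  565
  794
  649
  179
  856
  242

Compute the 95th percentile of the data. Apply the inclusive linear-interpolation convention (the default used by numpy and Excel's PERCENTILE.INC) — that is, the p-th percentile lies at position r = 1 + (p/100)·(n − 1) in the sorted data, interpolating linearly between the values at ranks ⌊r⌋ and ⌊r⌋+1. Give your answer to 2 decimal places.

Sorted: 179, 242, 277, 297, 346, 410, 420, 522, 565, 649, 677, 794, 832, 856, 895, 896.
n = 16.
r = 1 + (95/100)·(16 − 1) = 1 + 14.25 = 15.25.
Rank 15 is 895 and rank 16 is 896.
Interpolate: 895 + 0.25·(896 − 895) = 895 + 0.25·1 = 895.25.

895.25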